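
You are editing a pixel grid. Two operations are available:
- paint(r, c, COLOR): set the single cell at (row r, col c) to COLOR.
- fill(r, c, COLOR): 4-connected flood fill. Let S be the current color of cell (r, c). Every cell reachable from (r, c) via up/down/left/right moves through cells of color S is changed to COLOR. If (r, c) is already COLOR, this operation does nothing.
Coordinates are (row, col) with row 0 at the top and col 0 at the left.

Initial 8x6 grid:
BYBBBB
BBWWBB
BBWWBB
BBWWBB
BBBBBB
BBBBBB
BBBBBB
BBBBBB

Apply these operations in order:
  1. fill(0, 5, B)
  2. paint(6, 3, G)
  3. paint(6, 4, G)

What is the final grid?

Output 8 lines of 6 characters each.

After op 1 fill(0,5,B) [0 cells changed]:
BYBBBB
BBWWBB
BBWWBB
BBWWBB
BBBBBB
BBBBBB
BBBBBB
BBBBBB
After op 2 paint(6,3,G):
BYBBBB
BBWWBB
BBWWBB
BBWWBB
BBBBBB
BBBBBB
BBBGBB
BBBBBB
After op 3 paint(6,4,G):
BYBBBB
BBWWBB
BBWWBB
BBWWBB
BBBBBB
BBBBBB
BBBGGB
BBBBBB

Answer: BYBBBB
BBWWBB
BBWWBB
BBWWBB
BBBBBB
BBBBBB
BBBGGB
BBBBBB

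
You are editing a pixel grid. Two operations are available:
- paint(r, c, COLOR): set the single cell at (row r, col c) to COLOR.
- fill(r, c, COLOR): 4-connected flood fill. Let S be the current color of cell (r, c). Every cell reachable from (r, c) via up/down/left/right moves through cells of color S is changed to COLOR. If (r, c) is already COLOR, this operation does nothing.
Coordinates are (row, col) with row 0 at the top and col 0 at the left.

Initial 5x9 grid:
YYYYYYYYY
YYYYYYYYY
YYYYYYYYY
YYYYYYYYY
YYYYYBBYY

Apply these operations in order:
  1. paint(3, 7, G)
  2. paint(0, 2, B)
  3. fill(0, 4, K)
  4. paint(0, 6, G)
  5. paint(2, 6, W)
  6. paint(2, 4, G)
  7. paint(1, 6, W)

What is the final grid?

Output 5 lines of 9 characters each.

Answer: KKBKKKGKK
KKKKKKWKK
KKKKGKWKK
KKKKKKKGK
KKKKKBBKK

Derivation:
After op 1 paint(3,7,G):
YYYYYYYYY
YYYYYYYYY
YYYYYYYYY
YYYYYYYGY
YYYYYBBYY
After op 2 paint(0,2,B):
YYBYYYYYY
YYYYYYYYY
YYYYYYYYY
YYYYYYYGY
YYYYYBBYY
After op 3 fill(0,4,K) [41 cells changed]:
KKBKKKKKK
KKKKKKKKK
KKKKKKKKK
KKKKKKKGK
KKKKKBBKK
After op 4 paint(0,6,G):
KKBKKKGKK
KKKKKKKKK
KKKKKKKKK
KKKKKKKGK
KKKKKBBKK
After op 5 paint(2,6,W):
KKBKKKGKK
KKKKKKKKK
KKKKKKWKK
KKKKKKKGK
KKKKKBBKK
After op 6 paint(2,4,G):
KKBKKKGKK
KKKKKKKKK
KKKKGKWKK
KKKKKKKGK
KKKKKBBKK
After op 7 paint(1,6,W):
KKBKKKGKK
KKKKKKWKK
KKKKGKWKK
KKKKKKKGK
KKKKKBBKK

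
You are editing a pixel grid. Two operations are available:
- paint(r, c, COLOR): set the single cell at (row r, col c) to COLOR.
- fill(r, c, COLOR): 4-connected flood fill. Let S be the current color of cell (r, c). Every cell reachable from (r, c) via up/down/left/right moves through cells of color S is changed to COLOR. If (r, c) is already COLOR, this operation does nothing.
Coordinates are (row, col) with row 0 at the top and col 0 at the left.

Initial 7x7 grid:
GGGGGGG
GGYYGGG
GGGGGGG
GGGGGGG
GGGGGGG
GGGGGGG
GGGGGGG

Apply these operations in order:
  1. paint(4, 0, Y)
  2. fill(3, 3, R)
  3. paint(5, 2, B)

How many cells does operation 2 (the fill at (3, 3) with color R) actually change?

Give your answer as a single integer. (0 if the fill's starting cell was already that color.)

Answer: 46

Derivation:
After op 1 paint(4,0,Y):
GGGGGGG
GGYYGGG
GGGGGGG
GGGGGGG
YGGGGGG
GGGGGGG
GGGGGGG
After op 2 fill(3,3,R) [46 cells changed]:
RRRRRRR
RRYYRRR
RRRRRRR
RRRRRRR
YRRRRRR
RRRRRRR
RRRRRRR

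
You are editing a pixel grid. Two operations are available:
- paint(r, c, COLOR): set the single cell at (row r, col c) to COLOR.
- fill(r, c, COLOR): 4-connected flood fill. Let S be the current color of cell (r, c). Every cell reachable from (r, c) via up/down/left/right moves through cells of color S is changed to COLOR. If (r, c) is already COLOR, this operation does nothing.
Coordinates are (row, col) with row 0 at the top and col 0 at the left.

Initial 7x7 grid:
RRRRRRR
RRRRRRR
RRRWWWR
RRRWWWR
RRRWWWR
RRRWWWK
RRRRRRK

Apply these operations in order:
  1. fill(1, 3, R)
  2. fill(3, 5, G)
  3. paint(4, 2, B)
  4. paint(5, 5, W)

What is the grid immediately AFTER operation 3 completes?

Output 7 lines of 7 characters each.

Answer: RRRRRRR
RRRRRRR
RRRGGGR
RRRGGGR
RRBGGGR
RRRGGGK
RRRRRRK

Derivation:
After op 1 fill(1,3,R) [0 cells changed]:
RRRRRRR
RRRRRRR
RRRWWWR
RRRWWWR
RRRWWWR
RRRWWWK
RRRRRRK
After op 2 fill(3,5,G) [12 cells changed]:
RRRRRRR
RRRRRRR
RRRGGGR
RRRGGGR
RRRGGGR
RRRGGGK
RRRRRRK
After op 3 paint(4,2,B):
RRRRRRR
RRRRRRR
RRRGGGR
RRRGGGR
RRBGGGR
RRRGGGK
RRRRRRK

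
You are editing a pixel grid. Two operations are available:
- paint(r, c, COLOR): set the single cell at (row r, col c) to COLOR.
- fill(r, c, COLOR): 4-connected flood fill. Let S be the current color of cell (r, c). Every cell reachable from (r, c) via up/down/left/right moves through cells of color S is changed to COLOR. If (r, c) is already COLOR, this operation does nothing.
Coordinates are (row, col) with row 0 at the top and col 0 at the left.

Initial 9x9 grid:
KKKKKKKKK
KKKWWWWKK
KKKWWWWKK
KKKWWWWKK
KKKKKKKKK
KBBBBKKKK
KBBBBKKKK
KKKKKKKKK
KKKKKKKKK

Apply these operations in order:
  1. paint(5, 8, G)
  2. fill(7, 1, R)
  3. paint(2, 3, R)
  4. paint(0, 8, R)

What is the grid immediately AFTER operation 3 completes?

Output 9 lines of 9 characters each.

After op 1 paint(5,8,G):
KKKKKKKKK
KKKWWWWKK
KKKWWWWKK
KKKWWWWKK
KKKKKKKKK
KBBBBKKKG
KBBBBKKKK
KKKKKKKKK
KKKKKKKKK
After op 2 fill(7,1,R) [60 cells changed]:
RRRRRRRRR
RRRWWWWRR
RRRWWWWRR
RRRWWWWRR
RRRRRRRRR
RBBBBRRRG
RBBBBRRRR
RRRRRRRRR
RRRRRRRRR
After op 3 paint(2,3,R):
RRRRRRRRR
RRRWWWWRR
RRRRWWWRR
RRRWWWWRR
RRRRRRRRR
RBBBBRRRG
RBBBBRRRR
RRRRRRRRR
RRRRRRRRR

Answer: RRRRRRRRR
RRRWWWWRR
RRRRWWWRR
RRRWWWWRR
RRRRRRRRR
RBBBBRRRG
RBBBBRRRR
RRRRRRRRR
RRRRRRRRR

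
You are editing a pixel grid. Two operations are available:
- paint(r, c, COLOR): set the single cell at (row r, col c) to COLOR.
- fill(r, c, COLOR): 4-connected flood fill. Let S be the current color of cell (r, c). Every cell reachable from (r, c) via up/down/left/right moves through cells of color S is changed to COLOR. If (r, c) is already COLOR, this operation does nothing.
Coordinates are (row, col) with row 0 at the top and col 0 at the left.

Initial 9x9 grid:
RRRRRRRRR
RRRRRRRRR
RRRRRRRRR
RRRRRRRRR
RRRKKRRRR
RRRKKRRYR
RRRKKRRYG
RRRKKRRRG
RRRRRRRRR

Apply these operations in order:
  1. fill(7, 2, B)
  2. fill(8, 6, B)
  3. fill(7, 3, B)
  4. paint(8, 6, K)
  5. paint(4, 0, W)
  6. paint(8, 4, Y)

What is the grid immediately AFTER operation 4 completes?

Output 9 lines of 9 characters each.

Answer: BBBBBBBBB
BBBBBBBBB
BBBBBBBBB
BBBBBBBBB
BBBBBBBBB
BBBBBBBYB
BBBBBBBYG
BBBBBBBBG
BBBBBBKBB

Derivation:
After op 1 fill(7,2,B) [69 cells changed]:
BBBBBBBBB
BBBBBBBBB
BBBBBBBBB
BBBBBBBBB
BBBKKBBBB
BBBKKBBYB
BBBKKBBYG
BBBKKBBBG
BBBBBBBBB
After op 2 fill(8,6,B) [0 cells changed]:
BBBBBBBBB
BBBBBBBBB
BBBBBBBBB
BBBBBBBBB
BBBKKBBBB
BBBKKBBYB
BBBKKBBYG
BBBKKBBBG
BBBBBBBBB
After op 3 fill(7,3,B) [8 cells changed]:
BBBBBBBBB
BBBBBBBBB
BBBBBBBBB
BBBBBBBBB
BBBBBBBBB
BBBBBBBYB
BBBBBBBYG
BBBBBBBBG
BBBBBBBBB
After op 4 paint(8,6,K):
BBBBBBBBB
BBBBBBBBB
BBBBBBBBB
BBBBBBBBB
BBBBBBBBB
BBBBBBBYB
BBBBBBBYG
BBBBBBBBG
BBBBBBKBB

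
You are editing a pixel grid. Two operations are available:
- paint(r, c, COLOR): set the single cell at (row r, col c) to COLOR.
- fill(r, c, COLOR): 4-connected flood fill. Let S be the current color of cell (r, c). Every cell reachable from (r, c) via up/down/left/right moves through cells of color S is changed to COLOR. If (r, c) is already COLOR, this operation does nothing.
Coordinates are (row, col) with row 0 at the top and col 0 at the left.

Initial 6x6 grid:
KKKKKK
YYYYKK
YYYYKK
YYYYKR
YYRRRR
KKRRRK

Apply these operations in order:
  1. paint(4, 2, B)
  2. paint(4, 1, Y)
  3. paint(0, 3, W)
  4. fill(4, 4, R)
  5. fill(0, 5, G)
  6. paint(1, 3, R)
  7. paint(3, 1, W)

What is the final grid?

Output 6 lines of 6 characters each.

After op 1 paint(4,2,B):
KKKKKK
YYYYKK
YYYYKK
YYYYKR
YYBRRR
KKRRRK
After op 2 paint(4,1,Y):
KKKKKK
YYYYKK
YYYYKK
YYYYKR
YYBRRR
KKRRRK
After op 3 paint(0,3,W):
KKKWKK
YYYYKK
YYYYKK
YYYYKR
YYBRRR
KKRRRK
After op 4 fill(4,4,R) [0 cells changed]:
KKKWKK
YYYYKK
YYYYKK
YYYYKR
YYBRRR
KKRRRK
After op 5 fill(0,5,G) [7 cells changed]:
KKKWGG
YYYYGG
YYYYGG
YYYYGR
YYBRRR
KKRRRK
After op 6 paint(1,3,R):
KKKWGG
YYYRGG
YYYYGG
YYYYGR
YYBRRR
KKRRRK
After op 7 paint(3,1,W):
KKKWGG
YYYRGG
YYYYGG
YWYYGR
YYBRRR
KKRRRK

Answer: KKKWGG
YYYRGG
YYYYGG
YWYYGR
YYBRRR
KKRRRK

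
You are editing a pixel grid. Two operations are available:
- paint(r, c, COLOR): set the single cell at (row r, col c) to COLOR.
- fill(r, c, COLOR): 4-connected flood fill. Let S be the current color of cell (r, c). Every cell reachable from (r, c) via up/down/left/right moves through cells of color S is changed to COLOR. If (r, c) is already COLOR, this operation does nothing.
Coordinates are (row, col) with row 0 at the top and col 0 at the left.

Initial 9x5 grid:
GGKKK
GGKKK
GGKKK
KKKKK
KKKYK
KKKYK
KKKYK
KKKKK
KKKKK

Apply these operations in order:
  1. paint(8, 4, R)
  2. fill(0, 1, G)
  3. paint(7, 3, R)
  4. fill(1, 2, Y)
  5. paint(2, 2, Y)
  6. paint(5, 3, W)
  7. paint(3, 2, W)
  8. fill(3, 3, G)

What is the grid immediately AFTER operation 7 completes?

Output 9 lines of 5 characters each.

After op 1 paint(8,4,R):
GGKKK
GGKKK
GGKKK
KKKKK
KKKYK
KKKYK
KKKYK
KKKKK
KKKKR
After op 2 fill(0,1,G) [0 cells changed]:
GGKKK
GGKKK
GGKKK
KKKKK
KKKYK
KKKYK
KKKYK
KKKKK
KKKKR
After op 3 paint(7,3,R):
GGKKK
GGKKK
GGKKK
KKKKK
KKKYK
KKKYK
KKKYK
KKKRK
KKKKR
After op 4 fill(1,2,Y) [34 cells changed]:
GGYYY
GGYYY
GGYYY
YYYYY
YYYYY
YYYYY
YYYYY
YYYRY
YYYYR
After op 5 paint(2,2,Y):
GGYYY
GGYYY
GGYYY
YYYYY
YYYYY
YYYYY
YYYYY
YYYRY
YYYYR
After op 6 paint(5,3,W):
GGYYY
GGYYY
GGYYY
YYYYY
YYYYY
YYYWY
YYYYY
YYYRY
YYYYR
After op 7 paint(3,2,W):
GGYYY
GGYYY
GGYYY
YYWYY
YYYYY
YYYWY
YYYYY
YYYRY
YYYYR

Answer: GGYYY
GGYYY
GGYYY
YYWYY
YYYYY
YYYWY
YYYYY
YYYRY
YYYYR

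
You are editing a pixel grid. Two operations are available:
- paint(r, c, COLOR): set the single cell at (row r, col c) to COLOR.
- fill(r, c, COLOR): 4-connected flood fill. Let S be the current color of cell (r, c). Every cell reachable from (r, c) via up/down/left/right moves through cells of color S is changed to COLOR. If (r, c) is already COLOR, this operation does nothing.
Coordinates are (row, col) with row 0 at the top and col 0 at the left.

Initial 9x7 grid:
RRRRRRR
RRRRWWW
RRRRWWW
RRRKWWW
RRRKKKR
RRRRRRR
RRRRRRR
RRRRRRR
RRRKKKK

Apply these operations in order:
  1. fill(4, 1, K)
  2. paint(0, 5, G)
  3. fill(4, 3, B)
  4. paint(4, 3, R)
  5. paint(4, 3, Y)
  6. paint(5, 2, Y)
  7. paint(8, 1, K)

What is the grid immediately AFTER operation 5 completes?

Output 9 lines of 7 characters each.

After op 1 fill(4,1,K) [46 cells changed]:
KKKKKKK
KKKKWWW
KKKKWWW
KKKKWWW
KKKKKKK
KKKKKKK
KKKKKKK
KKKKKKK
KKKKKKK
After op 2 paint(0,5,G):
KKKKKGK
KKKKWWW
KKKKWWW
KKKKWWW
KKKKKKK
KKKKKKK
KKKKKKK
KKKKKKK
KKKKKKK
After op 3 fill(4,3,B) [52 cells changed]:
BBBBBGK
BBBBWWW
BBBBWWW
BBBBWWW
BBBBBBB
BBBBBBB
BBBBBBB
BBBBBBB
BBBBBBB
After op 4 paint(4,3,R):
BBBBBGK
BBBBWWW
BBBBWWW
BBBBWWW
BBBRBBB
BBBBBBB
BBBBBBB
BBBBBBB
BBBBBBB
After op 5 paint(4,3,Y):
BBBBBGK
BBBBWWW
BBBBWWW
BBBBWWW
BBBYBBB
BBBBBBB
BBBBBBB
BBBBBBB
BBBBBBB

Answer: BBBBBGK
BBBBWWW
BBBBWWW
BBBBWWW
BBBYBBB
BBBBBBB
BBBBBBB
BBBBBBB
BBBBBBB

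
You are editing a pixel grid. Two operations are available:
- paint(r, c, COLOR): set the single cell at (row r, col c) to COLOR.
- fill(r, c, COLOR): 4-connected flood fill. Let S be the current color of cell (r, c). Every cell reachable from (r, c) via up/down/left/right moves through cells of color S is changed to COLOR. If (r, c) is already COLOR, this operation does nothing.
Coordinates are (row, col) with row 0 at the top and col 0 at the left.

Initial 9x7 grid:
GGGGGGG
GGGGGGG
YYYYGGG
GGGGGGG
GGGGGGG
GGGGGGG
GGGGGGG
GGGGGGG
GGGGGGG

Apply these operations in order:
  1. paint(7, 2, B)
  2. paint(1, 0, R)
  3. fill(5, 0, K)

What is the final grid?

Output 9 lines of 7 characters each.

Answer: KKKKKKK
RKKKKKK
YYYYKKK
KKKKKKK
KKKKKKK
KKKKKKK
KKKKKKK
KKBKKKK
KKKKKKK

Derivation:
After op 1 paint(7,2,B):
GGGGGGG
GGGGGGG
YYYYGGG
GGGGGGG
GGGGGGG
GGGGGGG
GGGGGGG
GGBGGGG
GGGGGGG
After op 2 paint(1,0,R):
GGGGGGG
RGGGGGG
YYYYGGG
GGGGGGG
GGGGGGG
GGGGGGG
GGGGGGG
GGBGGGG
GGGGGGG
After op 3 fill(5,0,K) [57 cells changed]:
KKKKKKK
RKKKKKK
YYYYKKK
KKKKKKK
KKKKKKK
KKKKKKK
KKKKKKK
KKBKKKK
KKKKKKK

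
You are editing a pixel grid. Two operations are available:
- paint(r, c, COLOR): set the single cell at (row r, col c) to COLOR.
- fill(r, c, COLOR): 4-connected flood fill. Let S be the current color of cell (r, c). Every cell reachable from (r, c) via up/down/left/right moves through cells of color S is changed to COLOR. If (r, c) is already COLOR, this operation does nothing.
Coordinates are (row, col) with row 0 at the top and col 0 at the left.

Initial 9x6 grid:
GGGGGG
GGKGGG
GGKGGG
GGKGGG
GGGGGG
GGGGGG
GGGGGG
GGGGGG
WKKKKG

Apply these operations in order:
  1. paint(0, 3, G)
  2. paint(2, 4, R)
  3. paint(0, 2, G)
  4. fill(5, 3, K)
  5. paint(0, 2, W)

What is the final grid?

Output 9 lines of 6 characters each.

After op 1 paint(0,3,G):
GGGGGG
GGKGGG
GGKGGG
GGKGGG
GGGGGG
GGGGGG
GGGGGG
GGGGGG
WKKKKG
After op 2 paint(2,4,R):
GGGGGG
GGKGGG
GGKGRG
GGKGGG
GGGGGG
GGGGGG
GGGGGG
GGGGGG
WKKKKG
After op 3 paint(0,2,G):
GGGGGG
GGKGGG
GGKGRG
GGKGGG
GGGGGG
GGGGGG
GGGGGG
GGGGGG
WKKKKG
After op 4 fill(5,3,K) [45 cells changed]:
KKKKKK
KKKKKK
KKKKRK
KKKKKK
KKKKKK
KKKKKK
KKKKKK
KKKKKK
WKKKKK
After op 5 paint(0,2,W):
KKWKKK
KKKKKK
KKKKRK
KKKKKK
KKKKKK
KKKKKK
KKKKKK
KKKKKK
WKKKKK

Answer: KKWKKK
KKKKKK
KKKKRK
KKKKKK
KKKKKK
KKKKKK
KKKKKK
KKKKKK
WKKKKK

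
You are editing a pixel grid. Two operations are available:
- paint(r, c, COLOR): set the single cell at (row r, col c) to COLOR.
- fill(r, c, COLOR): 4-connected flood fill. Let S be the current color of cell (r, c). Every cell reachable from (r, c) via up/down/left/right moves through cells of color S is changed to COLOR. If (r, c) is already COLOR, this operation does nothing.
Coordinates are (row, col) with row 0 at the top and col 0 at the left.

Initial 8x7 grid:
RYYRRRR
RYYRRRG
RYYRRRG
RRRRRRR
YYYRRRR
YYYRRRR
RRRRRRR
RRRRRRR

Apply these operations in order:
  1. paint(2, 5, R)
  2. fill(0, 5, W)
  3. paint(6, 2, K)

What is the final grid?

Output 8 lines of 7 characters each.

After op 1 paint(2,5,R):
RYYRRRR
RYYRRRG
RYYRRRG
RRRRRRR
YYYRRRR
YYYRRRR
RRRRRRR
RRRRRRR
After op 2 fill(0,5,W) [42 cells changed]:
WYYWWWW
WYYWWWG
WYYWWWG
WWWWWWW
YYYWWWW
YYYWWWW
WWWWWWW
WWWWWWW
After op 3 paint(6,2,K):
WYYWWWW
WYYWWWG
WYYWWWG
WWWWWWW
YYYWWWW
YYYWWWW
WWKWWWW
WWWWWWW

Answer: WYYWWWW
WYYWWWG
WYYWWWG
WWWWWWW
YYYWWWW
YYYWWWW
WWKWWWW
WWWWWWW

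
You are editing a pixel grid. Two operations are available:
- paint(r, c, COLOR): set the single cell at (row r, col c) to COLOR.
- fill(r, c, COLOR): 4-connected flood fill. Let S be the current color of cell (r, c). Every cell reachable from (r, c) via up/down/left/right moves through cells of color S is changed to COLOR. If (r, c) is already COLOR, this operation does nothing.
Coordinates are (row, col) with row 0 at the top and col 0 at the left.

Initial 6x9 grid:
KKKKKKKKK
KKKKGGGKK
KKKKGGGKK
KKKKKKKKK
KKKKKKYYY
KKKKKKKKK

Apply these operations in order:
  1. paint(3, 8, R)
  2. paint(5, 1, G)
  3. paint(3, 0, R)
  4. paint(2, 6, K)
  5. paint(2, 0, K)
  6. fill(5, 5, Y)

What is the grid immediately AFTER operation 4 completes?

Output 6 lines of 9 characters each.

Answer: KKKKKKKKK
KKKKGGGKK
KKKKGGKKK
RKKKKKKKR
KKKKKKYYY
KGKKKKKKK

Derivation:
After op 1 paint(3,8,R):
KKKKKKKKK
KKKKGGGKK
KKKKGGGKK
KKKKKKKKR
KKKKKKYYY
KKKKKKKKK
After op 2 paint(5,1,G):
KKKKKKKKK
KKKKGGGKK
KKKKGGGKK
KKKKKKKKR
KKKKKKYYY
KGKKKKKKK
After op 3 paint(3,0,R):
KKKKKKKKK
KKKKGGGKK
KKKKGGGKK
RKKKKKKKR
KKKKKKYYY
KGKKKKKKK
After op 4 paint(2,6,K):
KKKKKKKKK
KKKKGGGKK
KKKKGGKKK
RKKKKKKKR
KKKKKKYYY
KGKKKKKKK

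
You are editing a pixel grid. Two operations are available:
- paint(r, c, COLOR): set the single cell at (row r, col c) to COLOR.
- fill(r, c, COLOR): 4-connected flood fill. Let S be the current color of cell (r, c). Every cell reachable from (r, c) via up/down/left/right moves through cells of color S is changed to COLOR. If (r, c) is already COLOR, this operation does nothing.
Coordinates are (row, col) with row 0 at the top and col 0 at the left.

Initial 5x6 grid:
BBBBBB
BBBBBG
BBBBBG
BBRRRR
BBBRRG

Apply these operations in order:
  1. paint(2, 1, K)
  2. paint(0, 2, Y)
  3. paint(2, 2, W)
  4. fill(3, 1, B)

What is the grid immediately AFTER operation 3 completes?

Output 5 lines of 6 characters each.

After op 1 paint(2,1,K):
BBBBBB
BBBBBG
BKBBBG
BBRRRR
BBBRRG
After op 2 paint(0,2,Y):
BBYBBB
BBBBBG
BKBBBG
BBRRRR
BBBRRG
After op 3 paint(2,2,W):
BBYBBB
BBBBBG
BKWBBG
BBRRRR
BBBRRG

Answer: BBYBBB
BBBBBG
BKWBBG
BBRRRR
BBBRRG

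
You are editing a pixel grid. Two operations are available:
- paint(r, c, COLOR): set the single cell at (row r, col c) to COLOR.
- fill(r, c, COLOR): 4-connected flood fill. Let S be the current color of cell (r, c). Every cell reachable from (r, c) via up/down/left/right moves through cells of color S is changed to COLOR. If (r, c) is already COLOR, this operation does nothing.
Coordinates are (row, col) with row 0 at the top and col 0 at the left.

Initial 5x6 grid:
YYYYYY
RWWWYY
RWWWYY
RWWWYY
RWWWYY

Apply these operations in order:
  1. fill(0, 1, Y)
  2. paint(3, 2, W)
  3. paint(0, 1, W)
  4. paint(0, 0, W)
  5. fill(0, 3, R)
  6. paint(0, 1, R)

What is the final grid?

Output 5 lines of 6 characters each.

After op 1 fill(0,1,Y) [0 cells changed]:
YYYYYY
RWWWYY
RWWWYY
RWWWYY
RWWWYY
After op 2 paint(3,2,W):
YYYYYY
RWWWYY
RWWWYY
RWWWYY
RWWWYY
After op 3 paint(0,1,W):
YWYYYY
RWWWYY
RWWWYY
RWWWYY
RWWWYY
After op 4 paint(0,0,W):
WWYYYY
RWWWYY
RWWWYY
RWWWYY
RWWWYY
After op 5 fill(0,3,R) [12 cells changed]:
WWRRRR
RWWWRR
RWWWRR
RWWWRR
RWWWRR
After op 6 paint(0,1,R):
WRRRRR
RWWWRR
RWWWRR
RWWWRR
RWWWRR

Answer: WRRRRR
RWWWRR
RWWWRR
RWWWRR
RWWWRR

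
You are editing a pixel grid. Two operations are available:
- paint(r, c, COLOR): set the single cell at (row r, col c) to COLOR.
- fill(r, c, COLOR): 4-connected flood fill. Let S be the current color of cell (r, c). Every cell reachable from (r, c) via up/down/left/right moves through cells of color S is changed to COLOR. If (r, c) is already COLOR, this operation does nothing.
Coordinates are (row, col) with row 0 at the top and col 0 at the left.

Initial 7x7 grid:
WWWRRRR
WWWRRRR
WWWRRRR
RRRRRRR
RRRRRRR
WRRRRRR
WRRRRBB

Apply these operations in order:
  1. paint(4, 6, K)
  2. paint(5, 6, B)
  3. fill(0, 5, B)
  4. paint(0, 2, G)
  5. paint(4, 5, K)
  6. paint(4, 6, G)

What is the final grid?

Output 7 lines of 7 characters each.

After op 1 paint(4,6,K):
WWWRRRR
WWWRRRR
WWWRRRR
RRRRRRR
RRRRRRK
WRRRRRR
WRRRRBB
After op 2 paint(5,6,B):
WWWRRRR
WWWRRRR
WWWRRRR
RRRRRRR
RRRRRRK
WRRRRRB
WRRRRBB
After op 3 fill(0,5,B) [34 cells changed]:
WWWBBBB
WWWBBBB
WWWBBBB
BBBBBBB
BBBBBBK
WBBBBBB
WBBBBBB
After op 4 paint(0,2,G):
WWGBBBB
WWWBBBB
WWWBBBB
BBBBBBB
BBBBBBK
WBBBBBB
WBBBBBB
After op 5 paint(4,5,K):
WWGBBBB
WWWBBBB
WWWBBBB
BBBBBBB
BBBBBKK
WBBBBBB
WBBBBBB
After op 6 paint(4,6,G):
WWGBBBB
WWWBBBB
WWWBBBB
BBBBBBB
BBBBBKG
WBBBBBB
WBBBBBB

Answer: WWGBBBB
WWWBBBB
WWWBBBB
BBBBBBB
BBBBBKG
WBBBBBB
WBBBBBB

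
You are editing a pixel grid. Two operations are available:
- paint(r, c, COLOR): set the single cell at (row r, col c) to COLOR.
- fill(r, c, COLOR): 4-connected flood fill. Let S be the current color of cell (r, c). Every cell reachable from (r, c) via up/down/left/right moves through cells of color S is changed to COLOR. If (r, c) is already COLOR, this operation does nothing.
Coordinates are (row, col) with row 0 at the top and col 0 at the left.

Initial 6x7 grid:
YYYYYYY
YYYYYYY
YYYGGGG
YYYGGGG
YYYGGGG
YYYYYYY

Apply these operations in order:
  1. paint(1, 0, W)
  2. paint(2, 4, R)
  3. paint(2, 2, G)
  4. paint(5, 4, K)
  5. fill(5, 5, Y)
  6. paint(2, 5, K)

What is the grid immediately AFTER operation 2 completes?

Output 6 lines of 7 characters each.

After op 1 paint(1,0,W):
YYYYYYY
WYYYYYY
YYYGGGG
YYYGGGG
YYYGGGG
YYYYYYY
After op 2 paint(2,4,R):
YYYYYYY
WYYYYYY
YYYGRGG
YYYGGGG
YYYGGGG
YYYYYYY

Answer: YYYYYYY
WYYYYYY
YYYGRGG
YYYGGGG
YYYGGGG
YYYYYYY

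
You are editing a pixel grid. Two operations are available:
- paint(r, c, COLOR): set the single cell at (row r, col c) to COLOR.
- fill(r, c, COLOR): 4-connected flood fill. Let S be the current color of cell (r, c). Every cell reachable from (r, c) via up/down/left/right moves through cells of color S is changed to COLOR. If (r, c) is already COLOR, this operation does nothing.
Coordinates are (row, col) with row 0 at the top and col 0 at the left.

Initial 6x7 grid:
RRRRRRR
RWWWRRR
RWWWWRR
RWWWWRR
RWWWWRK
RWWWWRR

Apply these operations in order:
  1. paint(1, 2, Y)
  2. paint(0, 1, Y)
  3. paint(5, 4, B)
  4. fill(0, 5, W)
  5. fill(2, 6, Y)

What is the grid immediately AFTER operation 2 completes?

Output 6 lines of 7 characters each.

After op 1 paint(1,2,Y):
RRRRRRR
RWYWRRR
RWWWWRR
RWWWWRR
RWWWWRK
RWWWWRR
After op 2 paint(0,1,Y):
RYRRRRR
RWYWRRR
RWWWWRR
RWWWWRR
RWWWWRK
RWWWWRR

Answer: RYRRRRR
RWYWRRR
RWWWWRR
RWWWWRR
RWWWWRK
RWWWWRR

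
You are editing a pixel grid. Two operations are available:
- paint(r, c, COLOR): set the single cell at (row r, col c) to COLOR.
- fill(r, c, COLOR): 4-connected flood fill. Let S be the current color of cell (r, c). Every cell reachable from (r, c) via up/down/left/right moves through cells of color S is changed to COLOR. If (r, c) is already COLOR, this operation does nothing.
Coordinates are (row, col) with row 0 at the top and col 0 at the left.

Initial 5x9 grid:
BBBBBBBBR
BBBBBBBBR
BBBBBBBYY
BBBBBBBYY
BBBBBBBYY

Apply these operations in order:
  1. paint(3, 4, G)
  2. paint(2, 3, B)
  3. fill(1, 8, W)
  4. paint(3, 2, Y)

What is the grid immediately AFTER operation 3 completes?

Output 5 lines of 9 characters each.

Answer: BBBBBBBBW
BBBBBBBBW
BBBBBBBYY
BBBBGBBYY
BBBBBBBYY

Derivation:
After op 1 paint(3,4,G):
BBBBBBBBR
BBBBBBBBR
BBBBBBBYY
BBBBGBBYY
BBBBBBBYY
After op 2 paint(2,3,B):
BBBBBBBBR
BBBBBBBBR
BBBBBBBYY
BBBBGBBYY
BBBBBBBYY
After op 3 fill(1,8,W) [2 cells changed]:
BBBBBBBBW
BBBBBBBBW
BBBBBBBYY
BBBBGBBYY
BBBBBBBYY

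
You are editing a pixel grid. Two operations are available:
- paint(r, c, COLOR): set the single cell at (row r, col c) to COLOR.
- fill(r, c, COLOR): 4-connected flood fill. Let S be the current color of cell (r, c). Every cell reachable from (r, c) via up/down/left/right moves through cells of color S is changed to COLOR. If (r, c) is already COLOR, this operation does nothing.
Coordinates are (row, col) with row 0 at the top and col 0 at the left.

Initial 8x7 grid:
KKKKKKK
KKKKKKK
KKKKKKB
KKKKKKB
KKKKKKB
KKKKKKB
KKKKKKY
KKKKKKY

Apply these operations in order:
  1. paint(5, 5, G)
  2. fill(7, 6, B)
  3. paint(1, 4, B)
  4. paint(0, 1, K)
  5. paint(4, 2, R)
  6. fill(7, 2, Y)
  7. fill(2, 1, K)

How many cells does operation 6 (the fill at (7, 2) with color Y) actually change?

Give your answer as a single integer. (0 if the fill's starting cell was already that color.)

Answer: 47

Derivation:
After op 1 paint(5,5,G):
KKKKKKK
KKKKKKK
KKKKKKB
KKKKKKB
KKKKKKB
KKKKKGB
KKKKKKY
KKKKKKY
After op 2 fill(7,6,B) [2 cells changed]:
KKKKKKK
KKKKKKK
KKKKKKB
KKKKKKB
KKKKKKB
KKKKKGB
KKKKKKB
KKKKKKB
After op 3 paint(1,4,B):
KKKKKKK
KKKKBKK
KKKKKKB
KKKKKKB
KKKKKKB
KKKKKGB
KKKKKKB
KKKKKKB
After op 4 paint(0,1,K):
KKKKKKK
KKKKBKK
KKKKKKB
KKKKKKB
KKKKKKB
KKKKKGB
KKKKKKB
KKKKKKB
After op 5 paint(4,2,R):
KKKKKKK
KKKKBKK
KKKKKKB
KKKKKKB
KKRKKKB
KKKKKGB
KKKKKKB
KKKKKKB
After op 6 fill(7,2,Y) [47 cells changed]:
YYYYYYY
YYYYBYY
YYYYYYB
YYYYYYB
YYRYYYB
YYYYYGB
YYYYYYB
YYYYYYB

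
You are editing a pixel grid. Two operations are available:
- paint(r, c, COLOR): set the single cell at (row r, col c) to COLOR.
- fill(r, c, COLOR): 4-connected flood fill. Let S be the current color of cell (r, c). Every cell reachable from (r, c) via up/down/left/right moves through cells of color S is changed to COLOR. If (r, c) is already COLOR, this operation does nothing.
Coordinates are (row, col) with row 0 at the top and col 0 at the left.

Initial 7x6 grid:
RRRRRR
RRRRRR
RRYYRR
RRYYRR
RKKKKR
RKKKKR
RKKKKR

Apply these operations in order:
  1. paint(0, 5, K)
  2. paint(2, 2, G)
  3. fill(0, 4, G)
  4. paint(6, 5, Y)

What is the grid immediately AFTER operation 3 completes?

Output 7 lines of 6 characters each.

After op 1 paint(0,5,K):
RRRRRK
RRRRRR
RRYYRR
RRYYRR
RKKKKR
RKKKKR
RKKKKR
After op 2 paint(2,2,G):
RRRRRK
RRRRRR
RRGYRR
RRYYRR
RKKKKR
RKKKKR
RKKKKR
After op 3 fill(0,4,G) [25 cells changed]:
GGGGGK
GGGGGG
GGGYGG
GGYYGG
GKKKKG
GKKKKG
GKKKKG

Answer: GGGGGK
GGGGGG
GGGYGG
GGYYGG
GKKKKG
GKKKKG
GKKKKG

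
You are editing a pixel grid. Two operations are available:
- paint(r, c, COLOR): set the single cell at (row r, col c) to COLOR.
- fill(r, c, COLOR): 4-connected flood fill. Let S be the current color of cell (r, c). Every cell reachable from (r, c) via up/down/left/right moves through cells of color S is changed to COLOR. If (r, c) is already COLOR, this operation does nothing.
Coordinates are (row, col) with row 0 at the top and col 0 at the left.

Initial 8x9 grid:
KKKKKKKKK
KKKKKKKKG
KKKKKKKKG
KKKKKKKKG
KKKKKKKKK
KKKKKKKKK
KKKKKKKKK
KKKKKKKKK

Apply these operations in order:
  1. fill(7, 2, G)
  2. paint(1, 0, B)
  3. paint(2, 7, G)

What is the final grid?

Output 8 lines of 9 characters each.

After op 1 fill(7,2,G) [69 cells changed]:
GGGGGGGGG
GGGGGGGGG
GGGGGGGGG
GGGGGGGGG
GGGGGGGGG
GGGGGGGGG
GGGGGGGGG
GGGGGGGGG
After op 2 paint(1,0,B):
GGGGGGGGG
BGGGGGGGG
GGGGGGGGG
GGGGGGGGG
GGGGGGGGG
GGGGGGGGG
GGGGGGGGG
GGGGGGGGG
After op 3 paint(2,7,G):
GGGGGGGGG
BGGGGGGGG
GGGGGGGGG
GGGGGGGGG
GGGGGGGGG
GGGGGGGGG
GGGGGGGGG
GGGGGGGGG

Answer: GGGGGGGGG
BGGGGGGGG
GGGGGGGGG
GGGGGGGGG
GGGGGGGGG
GGGGGGGGG
GGGGGGGGG
GGGGGGGGG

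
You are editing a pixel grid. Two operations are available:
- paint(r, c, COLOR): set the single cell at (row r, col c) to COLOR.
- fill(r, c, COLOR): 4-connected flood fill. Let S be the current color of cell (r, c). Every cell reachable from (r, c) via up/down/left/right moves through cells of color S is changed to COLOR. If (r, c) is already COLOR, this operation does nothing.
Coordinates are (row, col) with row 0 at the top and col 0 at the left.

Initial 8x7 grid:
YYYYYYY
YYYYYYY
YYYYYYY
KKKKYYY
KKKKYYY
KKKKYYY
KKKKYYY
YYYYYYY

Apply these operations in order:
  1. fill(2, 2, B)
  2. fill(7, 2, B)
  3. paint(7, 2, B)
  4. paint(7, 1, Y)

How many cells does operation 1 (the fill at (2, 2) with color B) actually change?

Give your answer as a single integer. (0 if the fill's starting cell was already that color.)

Answer: 40

Derivation:
After op 1 fill(2,2,B) [40 cells changed]:
BBBBBBB
BBBBBBB
BBBBBBB
KKKKBBB
KKKKBBB
KKKKBBB
KKKKBBB
BBBBBBB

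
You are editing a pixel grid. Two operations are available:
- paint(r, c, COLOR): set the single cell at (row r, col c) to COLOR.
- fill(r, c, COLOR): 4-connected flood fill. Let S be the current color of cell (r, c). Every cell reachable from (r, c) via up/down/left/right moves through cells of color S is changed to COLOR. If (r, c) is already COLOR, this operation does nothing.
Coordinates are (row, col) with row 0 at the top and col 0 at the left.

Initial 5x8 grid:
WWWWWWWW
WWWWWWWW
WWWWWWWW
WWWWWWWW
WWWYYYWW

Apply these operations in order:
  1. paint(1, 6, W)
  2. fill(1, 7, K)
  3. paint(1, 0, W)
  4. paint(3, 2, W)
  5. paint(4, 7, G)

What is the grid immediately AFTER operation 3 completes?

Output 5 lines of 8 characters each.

Answer: KKKKKKKK
WKKKKKKK
KKKKKKKK
KKKKKKKK
KKKYYYKK

Derivation:
After op 1 paint(1,6,W):
WWWWWWWW
WWWWWWWW
WWWWWWWW
WWWWWWWW
WWWYYYWW
After op 2 fill(1,7,K) [37 cells changed]:
KKKKKKKK
KKKKKKKK
KKKKKKKK
KKKKKKKK
KKKYYYKK
After op 3 paint(1,0,W):
KKKKKKKK
WKKKKKKK
KKKKKKKK
KKKKKKKK
KKKYYYKK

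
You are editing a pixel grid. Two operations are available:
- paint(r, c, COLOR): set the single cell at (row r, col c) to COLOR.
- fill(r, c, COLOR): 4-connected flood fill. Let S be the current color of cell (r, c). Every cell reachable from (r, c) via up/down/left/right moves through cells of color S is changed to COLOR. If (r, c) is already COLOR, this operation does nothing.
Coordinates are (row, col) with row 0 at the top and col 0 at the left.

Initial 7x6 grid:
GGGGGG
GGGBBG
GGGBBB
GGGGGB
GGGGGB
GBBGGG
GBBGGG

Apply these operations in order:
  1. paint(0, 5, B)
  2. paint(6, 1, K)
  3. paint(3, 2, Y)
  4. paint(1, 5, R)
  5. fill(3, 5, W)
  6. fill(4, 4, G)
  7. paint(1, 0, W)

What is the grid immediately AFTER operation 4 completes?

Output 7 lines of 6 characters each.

Answer: GGGGGB
GGGBBR
GGGBBB
GGYGGB
GGGGGB
GBBGGG
GKBGGG

Derivation:
After op 1 paint(0,5,B):
GGGGGB
GGGBBG
GGGBBB
GGGGGB
GGGGGB
GBBGGG
GBBGGG
After op 2 paint(6,1,K):
GGGGGB
GGGBBG
GGGBBB
GGGGGB
GGGGGB
GBBGGG
GKBGGG
After op 3 paint(3,2,Y):
GGGGGB
GGGBBG
GGGBBB
GGYGGB
GGGGGB
GBBGGG
GKBGGG
After op 4 paint(1,5,R):
GGGGGB
GGGBBR
GGGBBB
GGYGGB
GGGGGB
GBBGGG
GKBGGG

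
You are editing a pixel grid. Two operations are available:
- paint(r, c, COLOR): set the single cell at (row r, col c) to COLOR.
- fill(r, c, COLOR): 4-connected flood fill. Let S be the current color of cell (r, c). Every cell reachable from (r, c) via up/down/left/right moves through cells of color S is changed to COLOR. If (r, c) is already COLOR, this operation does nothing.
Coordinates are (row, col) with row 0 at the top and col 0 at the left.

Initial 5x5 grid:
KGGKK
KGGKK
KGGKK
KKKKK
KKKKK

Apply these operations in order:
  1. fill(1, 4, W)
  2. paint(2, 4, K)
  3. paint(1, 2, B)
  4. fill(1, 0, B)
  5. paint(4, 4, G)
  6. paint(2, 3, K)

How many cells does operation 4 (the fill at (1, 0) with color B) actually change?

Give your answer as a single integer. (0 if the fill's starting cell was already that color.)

Answer: 18

Derivation:
After op 1 fill(1,4,W) [19 cells changed]:
WGGWW
WGGWW
WGGWW
WWWWW
WWWWW
After op 2 paint(2,4,K):
WGGWW
WGGWW
WGGWK
WWWWW
WWWWW
After op 3 paint(1,2,B):
WGGWW
WGBWW
WGGWK
WWWWW
WWWWW
After op 4 fill(1,0,B) [18 cells changed]:
BGGBB
BGBBB
BGGBK
BBBBB
BBBBB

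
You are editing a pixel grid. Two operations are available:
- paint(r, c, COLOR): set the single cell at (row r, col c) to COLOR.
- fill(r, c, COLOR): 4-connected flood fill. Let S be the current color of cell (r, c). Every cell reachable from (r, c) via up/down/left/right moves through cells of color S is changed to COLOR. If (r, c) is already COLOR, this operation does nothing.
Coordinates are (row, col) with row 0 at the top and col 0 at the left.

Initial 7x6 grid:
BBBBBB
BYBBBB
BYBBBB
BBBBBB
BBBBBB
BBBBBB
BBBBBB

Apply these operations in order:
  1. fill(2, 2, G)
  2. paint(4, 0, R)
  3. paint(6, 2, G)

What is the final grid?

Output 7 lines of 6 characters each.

Answer: GGGGGG
GYGGGG
GYGGGG
GGGGGG
RGGGGG
GGGGGG
GGGGGG

Derivation:
After op 1 fill(2,2,G) [40 cells changed]:
GGGGGG
GYGGGG
GYGGGG
GGGGGG
GGGGGG
GGGGGG
GGGGGG
After op 2 paint(4,0,R):
GGGGGG
GYGGGG
GYGGGG
GGGGGG
RGGGGG
GGGGGG
GGGGGG
After op 3 paint(6,2,G):
GGGGGG
GYGGGG
GYGGGG
GGGGGG
RGGGGG
GGGGGG
GGGGGG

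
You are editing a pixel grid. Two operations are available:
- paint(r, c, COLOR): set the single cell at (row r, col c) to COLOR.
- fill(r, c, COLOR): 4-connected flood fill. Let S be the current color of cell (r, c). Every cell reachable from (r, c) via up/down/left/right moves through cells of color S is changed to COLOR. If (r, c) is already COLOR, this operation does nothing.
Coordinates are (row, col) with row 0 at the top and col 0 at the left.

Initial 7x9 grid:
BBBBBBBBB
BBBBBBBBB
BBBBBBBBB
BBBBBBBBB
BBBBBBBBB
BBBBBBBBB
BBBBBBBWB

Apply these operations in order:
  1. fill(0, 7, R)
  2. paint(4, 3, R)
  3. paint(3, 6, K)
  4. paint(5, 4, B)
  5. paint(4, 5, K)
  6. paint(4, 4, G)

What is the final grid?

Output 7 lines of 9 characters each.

After op 1 fill(0,7,R) [62 cells changed]:
RRRRRRRRR
RRRRRRRRR
RRRRRRRRR
RRRRRRRRR
RRRRRRRRR
RRRRRRRRR
RRRRRRRWR
After op 2 paint(4,3,R):
RRRRRRRRR
RRRRRRRRR
RRRRRRRRR
RRRRRRRRR
RRRRRRRRR
RRRRRRRRR
RRRRRRRWR
After op 3 paint(3,6,K):
RRRRRRRRR
RRRRRRRRR
RRRRRRRRR
RRRRRRKRR
RRRRRRRRR
RRRRRRRRR
RRRRRRRWR
After op 4 paint(5,4,B):
RRRRRRRRR
RRRRRRRRR
RRRRRRRRR
RRRRRRKRR
RRRRRRRRR
RRRRBRRRR
RRRRRRRWR
After op 5 paint(4,5,K):
RRRRRRRRR
RRRRRRRRR
RRRRRRRRR
RRRRRRKRR
RRRRRKRRR
RRRRBRRRR
RRRRRRRWR
After op 6 paint(4,4,G):
RRRRRRRRR
RRRRRRRRR
RRRRRRRRR
RRRRRRKRR
RRRRGKRRR
RRRRBRRRR
RRRRRRRWR

Answer: RRRRRRRRR
RRRRRRRRR
RRRRRRRRR
RRRRRRKRR
RRRRGKRRR
RRRRBRRRR
RRRRRRRWR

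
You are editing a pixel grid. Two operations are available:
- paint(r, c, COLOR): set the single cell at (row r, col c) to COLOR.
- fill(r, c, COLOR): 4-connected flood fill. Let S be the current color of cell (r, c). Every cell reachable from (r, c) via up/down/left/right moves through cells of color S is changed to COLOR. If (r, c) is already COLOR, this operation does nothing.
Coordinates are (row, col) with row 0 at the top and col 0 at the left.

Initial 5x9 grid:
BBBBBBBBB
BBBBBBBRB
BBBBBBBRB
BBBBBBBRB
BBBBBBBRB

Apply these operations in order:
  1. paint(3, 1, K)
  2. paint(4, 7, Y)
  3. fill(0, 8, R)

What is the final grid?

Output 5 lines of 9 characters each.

After op 1 paint(3,1,K):
BBBBBBBBB
BBBBBBBRB
BBBBBBBRB
BKBBBBBRB
BBBBBBBRB
After op 2 paint(4,7,Y):
BBBBBBBBB
BBBBBBBRB
BBBBBBBRB
BKBBBBBRB
BBBBBBBYB
After op 3 fill(0,8,R) [40 cells changed]:
RRRRRRRRR
RRRRRRRRR
RRRRRRRRR
RKRRRRRRR
RRRRRRRYR

Answer: RRRRRRRRR
RRRRRRRRR
RRRRRRRRR
RKRRRRRRR
RRRRRRRYR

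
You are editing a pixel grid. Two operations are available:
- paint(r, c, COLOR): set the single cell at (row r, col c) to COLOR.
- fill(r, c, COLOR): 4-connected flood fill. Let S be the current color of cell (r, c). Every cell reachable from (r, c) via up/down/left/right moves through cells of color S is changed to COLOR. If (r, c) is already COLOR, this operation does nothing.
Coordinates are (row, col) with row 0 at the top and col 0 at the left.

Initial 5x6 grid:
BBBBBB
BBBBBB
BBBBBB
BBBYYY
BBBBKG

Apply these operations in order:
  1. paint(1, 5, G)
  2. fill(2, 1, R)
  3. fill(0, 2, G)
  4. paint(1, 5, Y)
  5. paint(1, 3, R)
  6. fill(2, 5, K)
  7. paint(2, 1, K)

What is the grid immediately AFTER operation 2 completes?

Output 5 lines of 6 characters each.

Answer: RRRRRR
RRRRRG
RRRRRR
RRRYYY
RRRRKG

Derivation:
After op 1 paint(1,5,G):
BBBBBB
BBBBBG
BBBBBB
BBBYYY
BBBBKG
After op 2 fill(2,1,R) [24 cells changed]:
RRRRRR
RRRRRG
RRRRRR
RRRYYY
RRRRKG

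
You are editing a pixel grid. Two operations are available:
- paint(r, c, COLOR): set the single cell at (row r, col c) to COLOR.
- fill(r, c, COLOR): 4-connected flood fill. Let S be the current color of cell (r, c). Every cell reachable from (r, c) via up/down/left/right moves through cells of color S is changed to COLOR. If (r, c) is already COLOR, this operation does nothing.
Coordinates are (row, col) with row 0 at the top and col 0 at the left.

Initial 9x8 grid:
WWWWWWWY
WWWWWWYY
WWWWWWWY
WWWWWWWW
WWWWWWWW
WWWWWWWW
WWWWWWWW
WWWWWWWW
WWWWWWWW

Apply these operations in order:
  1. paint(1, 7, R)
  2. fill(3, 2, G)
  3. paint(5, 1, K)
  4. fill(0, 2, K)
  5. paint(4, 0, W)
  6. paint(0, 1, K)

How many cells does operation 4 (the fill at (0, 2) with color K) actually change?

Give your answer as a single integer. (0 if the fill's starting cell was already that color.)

Answer: 67

Derivation:
After op 1 paint(1,7,R):
WWWWWWWY
WWWWWWYR
WWWWWWWY
WWWWWWWW
WWWWWWWW
WWWWWWWW
WWWWWWWW
WWWWWWWW
WWWWWWWW
After op 2 fill(3,2,G) [68 cells changed]:
GGGGGGGY
GGGGGGYR
GGGGGGGY
GGGGGGGG
GGGGGGGG
GGGGGGGG
GGGGGGGG
GGGGGGGG
GGGGGGGG
After op 3 paint(5,1,K):
GGGGGGGY
GGGGGGYR
GGGGGGGY
GGGGGGGG
GGGGGGGG
GKGGGGGG
GGGGGGGG
GGGGGGGG
GGGGGGGG
After op 4 fill(0,2,K) [67 cells changed]:
KKKKKKKY
KKKKKKYR
KKKKKKKY
KKKKKKKK
KKKKKKKK
KKKKKKKK
KKKKKKKK
KKKKKKKK
KKKKKKKK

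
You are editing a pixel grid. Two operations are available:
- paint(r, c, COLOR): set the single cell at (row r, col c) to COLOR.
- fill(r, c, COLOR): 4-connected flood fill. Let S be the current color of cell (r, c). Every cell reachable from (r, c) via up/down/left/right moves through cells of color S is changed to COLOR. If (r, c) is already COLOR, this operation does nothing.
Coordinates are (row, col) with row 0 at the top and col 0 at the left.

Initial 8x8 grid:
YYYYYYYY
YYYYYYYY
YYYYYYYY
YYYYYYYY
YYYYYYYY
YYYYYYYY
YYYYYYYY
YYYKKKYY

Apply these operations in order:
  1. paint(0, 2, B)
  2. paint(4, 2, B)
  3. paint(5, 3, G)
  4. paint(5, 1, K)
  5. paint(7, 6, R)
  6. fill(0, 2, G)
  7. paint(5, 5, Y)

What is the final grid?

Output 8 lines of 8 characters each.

Answer: YYGYYYYY
YYYYYYYY
YYYYYYYY
YYYYYYYY
YYBYYYYY
YKYGYYYY
YYYYYYYY
YYYKKKRY

Derivation:
After op 1 paint(0,2,B):
YYBYYYYY
YYYYYYYY
YYYYYYYY
YYYYYYYY
YYYYYYYY
YYYYYYYY
YYYYYYYY
YYYKKKYY
After op 2 paint(4,2,B):
YYBYYYYY
YYYYYYYY
YYYYYYYY
YYYYYYYY
YYBYYYYY
YYYYYYYY
YYYYYYYY
YYYKKKYY
After op 3 paint(5,3,G):
YYBYYYYY
YYYYYYYY
YYYYYYYY
YYYYYYYY
YYBYYYYY
YYYGYYYY
YYYYYYYY
YYYKKKYY
After op 4 paint(5,1,K):
YYBYYYYY
YYYYYYYY
YYYYYYYY
YYYYYYYY
YYBYYYYY
YKYGYYYY
YYYYYYYY
YYYKKKYY
After op 5 paint(7,6,R):
YYBYYYYY
YYYYYYYY
YYYYYYYY
YYYYYYYY
YYBYYYYY
YKYGYYYY
YYYYYYYY
YYYKKKRY
After op 6 fill(0,2,G) [1 cells changed]:
YYGYYYYY
YYYYYYYY
YYYYYYYY
YYYYYYYY
YYBYYYYY
YKYGYYYY
YYYYYYYY
YYYKKKRY
After op 7 paint(5,5,Y):
YYGYYYYY
YYYYYYYY
YYYYYYYY
YYYYYYYY
YYBYYYYY
YKYGYYYY
YYYYYYYY
YYYKKKRY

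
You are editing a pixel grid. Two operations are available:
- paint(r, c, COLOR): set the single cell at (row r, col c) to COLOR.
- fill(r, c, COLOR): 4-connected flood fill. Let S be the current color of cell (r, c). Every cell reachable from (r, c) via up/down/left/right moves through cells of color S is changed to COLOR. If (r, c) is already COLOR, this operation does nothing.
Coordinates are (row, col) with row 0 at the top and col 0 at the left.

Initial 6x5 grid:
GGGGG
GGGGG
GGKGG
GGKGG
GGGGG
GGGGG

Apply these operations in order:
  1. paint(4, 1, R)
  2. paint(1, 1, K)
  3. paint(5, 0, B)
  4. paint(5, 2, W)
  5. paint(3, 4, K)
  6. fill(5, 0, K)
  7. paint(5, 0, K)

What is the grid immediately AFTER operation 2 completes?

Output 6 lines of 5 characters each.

Answer: GGGGG
GKGGG
GGKGG
GGKGG
GRGGG
GGGGG

Derivation:
After op 1 paint(4,1,R):
GGGGG
GGGGG
GGKGG
GGKGG
GRGGG
GGGGG
After op 2 paint(1,1,K):
GGGGG
GKGGG
GGKGG
GGKGG
GRGGG
GGGGG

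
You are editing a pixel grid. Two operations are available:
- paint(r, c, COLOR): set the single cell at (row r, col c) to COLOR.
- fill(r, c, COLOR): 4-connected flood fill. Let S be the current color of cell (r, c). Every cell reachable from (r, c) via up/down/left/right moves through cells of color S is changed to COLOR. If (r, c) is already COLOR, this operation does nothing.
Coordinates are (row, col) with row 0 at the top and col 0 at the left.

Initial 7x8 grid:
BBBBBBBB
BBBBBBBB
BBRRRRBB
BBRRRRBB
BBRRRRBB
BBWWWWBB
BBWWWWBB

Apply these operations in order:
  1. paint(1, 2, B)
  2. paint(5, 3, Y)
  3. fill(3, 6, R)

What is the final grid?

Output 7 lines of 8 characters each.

Answer: RRRRRRRR
RRRRRRRR
RRRRRRRR
RRRRRRRR
RRRRRRRR
RRWYWWRR
RRWWWWRR

Derivation:
After op 1 paint(1,2,B):
BBBBBBBB
BBBBBBBB
BBRRRRBB
BBRRRRBB
BBRRRRBB
BBWWWWBB
BBWWWWBB
After op 2 paint(5,3,Y):
BBBBBBBB
BBBBBBBB
BBRRRRBB
BBRRRRBB
BBRRRRBB
BBWYWWBB
BBWWWWBB
After op 3 fill(3,6,R) [36 cells changed]:
RRRRRRRR
RRRRRRRR
RRRRRRRR
RRRRRRRR
RRRRRRRR
RRWYWWRR
RRWWWWRR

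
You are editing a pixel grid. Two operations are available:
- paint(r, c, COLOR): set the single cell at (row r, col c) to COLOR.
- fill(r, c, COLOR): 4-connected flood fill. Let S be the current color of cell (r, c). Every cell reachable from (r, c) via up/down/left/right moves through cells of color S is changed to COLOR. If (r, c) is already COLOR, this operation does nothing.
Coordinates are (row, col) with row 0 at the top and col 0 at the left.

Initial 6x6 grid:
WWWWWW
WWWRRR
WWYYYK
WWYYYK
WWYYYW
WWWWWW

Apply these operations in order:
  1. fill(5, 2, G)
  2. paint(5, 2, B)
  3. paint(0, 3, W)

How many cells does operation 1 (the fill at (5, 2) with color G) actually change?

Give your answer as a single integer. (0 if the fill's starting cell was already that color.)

Answer: 22

Derivation:
After op 1 fill(5,2,G) [22 cells changed]:
GGGGGG
GGGRRR
GGYYYK
GGYYYK
GGYYYG
GGGGGG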